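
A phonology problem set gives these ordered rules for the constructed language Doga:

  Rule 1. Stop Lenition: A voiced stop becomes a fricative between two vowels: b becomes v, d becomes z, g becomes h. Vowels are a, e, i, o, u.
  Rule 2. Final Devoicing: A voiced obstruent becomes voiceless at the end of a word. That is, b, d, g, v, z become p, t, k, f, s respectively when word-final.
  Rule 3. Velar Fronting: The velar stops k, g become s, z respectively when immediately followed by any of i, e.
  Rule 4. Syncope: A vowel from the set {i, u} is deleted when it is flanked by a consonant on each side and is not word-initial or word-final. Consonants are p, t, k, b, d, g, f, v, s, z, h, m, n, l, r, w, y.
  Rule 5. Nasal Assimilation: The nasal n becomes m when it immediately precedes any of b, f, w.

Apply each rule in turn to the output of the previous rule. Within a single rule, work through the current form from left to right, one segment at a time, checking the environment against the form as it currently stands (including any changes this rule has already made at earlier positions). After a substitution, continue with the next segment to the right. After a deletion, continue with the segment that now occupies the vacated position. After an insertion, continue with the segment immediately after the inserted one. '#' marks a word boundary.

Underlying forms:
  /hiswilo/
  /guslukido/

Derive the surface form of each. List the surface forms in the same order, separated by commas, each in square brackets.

[hswlo], [gslszo]

/hiswilo/:
  Rule 1 Stop Lenition: no change — [hiswilo]
  Rule 2 Final Devoicing: no change — [hiswilo]
  Rule 3 Velar Fronting: no change — [hiswilo]
  Rule 4 Syncope: [hiswilo] → [hswlo]
  Rule 5 Nasal Assimilation: no change — [hswlo]
/guslukido/:
  Rule 1 Stop Lenition: [guslukido] → [guslukizo]
  Rule 2 Final Devoicing: no change — [guslukizo]
  Rule 3 Velar Fronting: [guslukizo] → [guslusizo]
  Rule 4 Syncope: [guslusizo] → [gslszo]
  Rule 5 Nasal Assimilation: no change — [gslszo]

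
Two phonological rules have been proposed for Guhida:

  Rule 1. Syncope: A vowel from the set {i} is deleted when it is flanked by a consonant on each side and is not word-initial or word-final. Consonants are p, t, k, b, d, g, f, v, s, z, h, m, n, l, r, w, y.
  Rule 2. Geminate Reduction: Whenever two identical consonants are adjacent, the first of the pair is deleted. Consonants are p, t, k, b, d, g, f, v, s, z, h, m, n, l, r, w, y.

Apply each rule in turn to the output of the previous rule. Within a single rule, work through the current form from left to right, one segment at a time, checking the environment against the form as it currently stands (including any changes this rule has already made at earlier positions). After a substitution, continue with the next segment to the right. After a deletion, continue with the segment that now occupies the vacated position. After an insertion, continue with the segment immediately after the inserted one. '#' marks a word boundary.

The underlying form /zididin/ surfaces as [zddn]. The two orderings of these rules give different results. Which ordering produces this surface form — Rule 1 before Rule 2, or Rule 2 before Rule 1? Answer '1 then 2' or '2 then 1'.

Order 1 then 2:
  1 Syncope: [zididin] → [zddn]
  2 Geminate Reduction: [zddn] → [zdn]
  result: [zdn]
Order 2 then 1:
  2 Geminate Reduction: no change — [zididin]
  1 Syncope: [zididin] → [zddn]
  result: [zddn]

2 then 1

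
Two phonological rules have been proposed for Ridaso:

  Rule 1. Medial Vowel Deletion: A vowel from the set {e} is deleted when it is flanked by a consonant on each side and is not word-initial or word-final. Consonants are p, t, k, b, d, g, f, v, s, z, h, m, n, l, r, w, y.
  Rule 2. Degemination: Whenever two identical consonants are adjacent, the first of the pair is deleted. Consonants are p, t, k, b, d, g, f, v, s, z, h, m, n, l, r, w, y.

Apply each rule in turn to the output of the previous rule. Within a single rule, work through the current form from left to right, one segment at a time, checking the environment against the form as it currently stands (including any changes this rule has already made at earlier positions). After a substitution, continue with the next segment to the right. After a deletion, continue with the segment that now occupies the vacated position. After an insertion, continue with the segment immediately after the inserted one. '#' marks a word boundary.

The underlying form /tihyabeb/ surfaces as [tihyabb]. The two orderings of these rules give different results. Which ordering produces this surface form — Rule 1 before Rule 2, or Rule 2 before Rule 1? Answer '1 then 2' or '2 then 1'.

2 then 1

Order 1 then 2:
  1 Medial Vowel Deletion: [tihyabeb] → [tihyabb]
  2 Degemination: [tihyabb] → [tihyab]
  result: [tihyab]
Order 2 then 1:
  2 Degemination: no change — [tihyabeb]
  1 Medial Vowel Deletion: [tihyabeb] → [tihyabb]
  result: [tihyabb]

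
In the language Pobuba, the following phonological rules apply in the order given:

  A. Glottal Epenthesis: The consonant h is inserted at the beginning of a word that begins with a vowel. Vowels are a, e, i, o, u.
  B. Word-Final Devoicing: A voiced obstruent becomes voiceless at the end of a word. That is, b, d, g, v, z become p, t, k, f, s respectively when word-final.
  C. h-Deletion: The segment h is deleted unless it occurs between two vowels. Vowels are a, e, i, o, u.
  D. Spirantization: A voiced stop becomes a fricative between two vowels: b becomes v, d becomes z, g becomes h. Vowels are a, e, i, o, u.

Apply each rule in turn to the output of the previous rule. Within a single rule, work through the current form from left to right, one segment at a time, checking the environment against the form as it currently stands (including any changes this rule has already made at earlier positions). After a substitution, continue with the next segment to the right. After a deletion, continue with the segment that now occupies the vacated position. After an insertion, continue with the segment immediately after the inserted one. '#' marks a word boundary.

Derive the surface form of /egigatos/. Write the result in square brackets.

[ehihatos]

A Glottal Epenthesis: [egigatos] → [hegigatos]
B Word-Final Devoicing: no change — [hegigatos]
C h-Deletion: [hegigatos] → [egigatos]
D Spirantization: [egigatos] → [ehihatos]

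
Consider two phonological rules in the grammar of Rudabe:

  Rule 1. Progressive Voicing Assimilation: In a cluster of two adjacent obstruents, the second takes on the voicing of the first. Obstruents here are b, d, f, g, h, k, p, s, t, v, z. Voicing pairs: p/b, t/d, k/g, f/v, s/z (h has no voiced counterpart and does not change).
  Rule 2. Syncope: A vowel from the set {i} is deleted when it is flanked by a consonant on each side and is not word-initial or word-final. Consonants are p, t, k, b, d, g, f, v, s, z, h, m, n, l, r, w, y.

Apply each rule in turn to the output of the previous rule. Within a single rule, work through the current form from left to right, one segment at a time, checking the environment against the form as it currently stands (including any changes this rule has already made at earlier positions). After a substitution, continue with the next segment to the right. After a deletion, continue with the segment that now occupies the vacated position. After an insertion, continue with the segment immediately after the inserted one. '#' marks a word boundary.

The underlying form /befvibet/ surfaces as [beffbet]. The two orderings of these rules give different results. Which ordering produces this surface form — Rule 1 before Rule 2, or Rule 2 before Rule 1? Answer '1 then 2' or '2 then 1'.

Order 1 then 2:
  1 Progressive Voicing Assimilation: [befvibet] → [beffibet]
  2 Syncope: [beffibet] → [beffbet]
  result: [beffbet]
Order 2 then 1:
  2 Syncope: [befvibet] → [befvbet]
  1 Progressive Voicing Assimilation: [befvbet] → [beffpet]
  result: [beffpet]

1 then 2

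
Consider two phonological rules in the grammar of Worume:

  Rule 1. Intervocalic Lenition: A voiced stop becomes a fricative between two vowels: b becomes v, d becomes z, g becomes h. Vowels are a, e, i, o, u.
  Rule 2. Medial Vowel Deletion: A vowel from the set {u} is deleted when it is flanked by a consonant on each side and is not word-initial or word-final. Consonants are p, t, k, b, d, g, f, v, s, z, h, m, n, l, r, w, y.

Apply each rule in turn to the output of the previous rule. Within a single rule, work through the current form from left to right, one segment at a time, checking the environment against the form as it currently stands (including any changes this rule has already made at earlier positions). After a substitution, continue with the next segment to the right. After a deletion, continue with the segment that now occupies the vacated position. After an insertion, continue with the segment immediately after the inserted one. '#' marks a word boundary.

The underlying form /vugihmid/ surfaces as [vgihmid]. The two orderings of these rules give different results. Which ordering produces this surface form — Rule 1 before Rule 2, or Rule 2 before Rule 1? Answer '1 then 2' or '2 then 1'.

2 then 1

Order 1 then 2:
  1 Intervocalic Lenition: [vugihmid] → [vuhihmid]
  2 Medial Vowel Deletion: [vuhihmid] → [vhihmid]
  result: [vhihmid]
Order 2 then 1:
  2 Medial Vowel Deletion: [vugihmid] → [vgihmid]
  1 Intervocalic Lenition: no change — [vgihmid]
  result: [vgihmid]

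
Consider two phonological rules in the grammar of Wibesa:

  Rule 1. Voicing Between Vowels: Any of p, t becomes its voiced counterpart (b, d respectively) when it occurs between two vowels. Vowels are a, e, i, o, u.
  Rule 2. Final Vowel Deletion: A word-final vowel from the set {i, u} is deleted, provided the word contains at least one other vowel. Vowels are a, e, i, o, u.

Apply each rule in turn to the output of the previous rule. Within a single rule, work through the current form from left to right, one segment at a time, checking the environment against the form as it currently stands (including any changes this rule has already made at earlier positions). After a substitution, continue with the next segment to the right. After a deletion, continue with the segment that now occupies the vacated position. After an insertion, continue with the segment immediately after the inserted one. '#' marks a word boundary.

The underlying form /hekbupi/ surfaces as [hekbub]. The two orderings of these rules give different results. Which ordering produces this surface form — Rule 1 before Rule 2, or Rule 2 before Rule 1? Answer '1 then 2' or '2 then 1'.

Order 1 then 2:
  1 Voicing Between Vowels: [hekbupi] → [hekbubi]
  2 Final Vowel Deletion: [hekbubi] → [hekbub]
  result: [hekbub]
Order 2 then 1:
  2 Final Vowel Deletion: [hekbupi] → [hekbup]
  1 Voicing Between Vowels: no change — [hekbup]
  result: [hekbup]

1 then 2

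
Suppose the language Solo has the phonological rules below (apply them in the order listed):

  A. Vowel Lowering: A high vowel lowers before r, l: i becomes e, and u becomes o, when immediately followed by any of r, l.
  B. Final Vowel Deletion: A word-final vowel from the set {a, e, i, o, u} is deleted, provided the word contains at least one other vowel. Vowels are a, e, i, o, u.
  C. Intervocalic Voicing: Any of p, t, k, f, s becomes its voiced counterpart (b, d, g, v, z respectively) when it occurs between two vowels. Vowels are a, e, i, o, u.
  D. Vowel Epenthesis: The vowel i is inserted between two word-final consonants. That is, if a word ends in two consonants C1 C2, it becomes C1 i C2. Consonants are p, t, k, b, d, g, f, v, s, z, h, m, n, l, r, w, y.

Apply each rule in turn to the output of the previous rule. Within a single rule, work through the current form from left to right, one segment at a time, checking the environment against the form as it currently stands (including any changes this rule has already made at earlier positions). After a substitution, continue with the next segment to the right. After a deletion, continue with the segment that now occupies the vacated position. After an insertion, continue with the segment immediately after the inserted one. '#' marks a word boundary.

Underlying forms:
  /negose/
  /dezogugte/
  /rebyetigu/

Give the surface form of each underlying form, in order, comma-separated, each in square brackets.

/negose/:
  A Vowel Lowering: no change — [negose]
  B Final Vowel Deletion: [negose] → [negos]
  C Intervocalic Voicing: no change — [negos]
  D Vowel Epenthesis: no change — [negos]
/dezogugte/:
  A Vowel Lowering: no change — [dezogugte]
  B Final Vowel Deletion: [dezogugte] → [dezogugt]
  C Intervocalic Voicing: no change — [dezogugt]
  D Vowel Epenthesis: [dezogugt] → [dezogugit]
/rebyetigu/:
  A Vowel Lowering: no change — [rebyetigu]
  B Final Vowel Deletion: [rebyetigu] → [rebyetig]
  C Intervocalic Voicing: [rebyetig] → [rebyedig]
  D Vowel Epenthesis: no change — [rebyedig]

[negos], [dezogugit], [rebyedig]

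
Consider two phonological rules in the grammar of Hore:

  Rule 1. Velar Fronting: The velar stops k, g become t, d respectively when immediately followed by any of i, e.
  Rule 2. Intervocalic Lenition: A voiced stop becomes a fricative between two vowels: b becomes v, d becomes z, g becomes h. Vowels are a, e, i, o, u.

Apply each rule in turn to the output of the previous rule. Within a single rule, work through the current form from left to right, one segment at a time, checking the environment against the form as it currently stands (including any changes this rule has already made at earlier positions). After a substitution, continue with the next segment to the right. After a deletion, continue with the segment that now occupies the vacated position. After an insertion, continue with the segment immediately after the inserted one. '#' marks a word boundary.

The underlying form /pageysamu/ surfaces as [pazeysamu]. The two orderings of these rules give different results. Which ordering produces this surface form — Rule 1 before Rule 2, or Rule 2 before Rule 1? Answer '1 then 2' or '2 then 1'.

Order 1 then 2:
  1 Velar Fronting: [pageysamu] → [padeysamu]
  2 Intervocalic Lenition: [padeysamu] → [pazeysamu]
  result: [pazeysamu]
Order 2 then 1:
  2 Intervocalic Lenition: [pageysamu] → [paheysamu]
  1 Velar Fronting: no change — [paheysamu]
  result: [paheysamu]

1 then 2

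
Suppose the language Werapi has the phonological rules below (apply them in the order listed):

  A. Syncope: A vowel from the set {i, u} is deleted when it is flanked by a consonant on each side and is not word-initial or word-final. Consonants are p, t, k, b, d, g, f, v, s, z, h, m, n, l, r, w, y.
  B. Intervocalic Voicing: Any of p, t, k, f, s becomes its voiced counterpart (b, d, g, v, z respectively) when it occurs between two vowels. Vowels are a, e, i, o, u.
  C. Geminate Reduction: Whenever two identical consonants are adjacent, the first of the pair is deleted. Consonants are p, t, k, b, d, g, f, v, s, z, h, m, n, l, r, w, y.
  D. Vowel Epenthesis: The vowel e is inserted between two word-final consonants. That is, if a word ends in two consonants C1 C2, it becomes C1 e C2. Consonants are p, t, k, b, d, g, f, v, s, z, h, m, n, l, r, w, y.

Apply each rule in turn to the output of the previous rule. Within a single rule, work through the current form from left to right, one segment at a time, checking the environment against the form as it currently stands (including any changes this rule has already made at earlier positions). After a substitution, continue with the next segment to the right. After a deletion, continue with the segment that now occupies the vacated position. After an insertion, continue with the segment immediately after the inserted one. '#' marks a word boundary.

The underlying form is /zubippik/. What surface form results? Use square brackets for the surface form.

A Syncope: [zubippik] → [zbppk]
B Intervocalic Voicing: no change — [zbppk]
C Geminate Reduction: [zbppk] → [zbpk]
D Vowel Epenthesis: [zbpk] → [zbpek]

[zbpek]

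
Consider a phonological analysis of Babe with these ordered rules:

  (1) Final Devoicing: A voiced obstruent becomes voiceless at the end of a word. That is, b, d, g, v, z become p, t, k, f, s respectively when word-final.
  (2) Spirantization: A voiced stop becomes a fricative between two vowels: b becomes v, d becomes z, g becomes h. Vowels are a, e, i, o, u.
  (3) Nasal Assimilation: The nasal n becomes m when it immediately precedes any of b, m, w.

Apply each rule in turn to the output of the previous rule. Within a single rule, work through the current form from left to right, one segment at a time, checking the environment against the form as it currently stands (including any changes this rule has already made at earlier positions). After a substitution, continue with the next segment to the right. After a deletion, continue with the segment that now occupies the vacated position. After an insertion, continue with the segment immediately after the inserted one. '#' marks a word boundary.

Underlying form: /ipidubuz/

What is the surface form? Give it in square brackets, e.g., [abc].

(1) Final Devoicing: [ipidubuz] → [ipidubus]
(2) Spirantization: [ipidubus] → [ipizuvus]
(3) Nasal Assimilation: no change — [ipizuvus]

[ipizuvus]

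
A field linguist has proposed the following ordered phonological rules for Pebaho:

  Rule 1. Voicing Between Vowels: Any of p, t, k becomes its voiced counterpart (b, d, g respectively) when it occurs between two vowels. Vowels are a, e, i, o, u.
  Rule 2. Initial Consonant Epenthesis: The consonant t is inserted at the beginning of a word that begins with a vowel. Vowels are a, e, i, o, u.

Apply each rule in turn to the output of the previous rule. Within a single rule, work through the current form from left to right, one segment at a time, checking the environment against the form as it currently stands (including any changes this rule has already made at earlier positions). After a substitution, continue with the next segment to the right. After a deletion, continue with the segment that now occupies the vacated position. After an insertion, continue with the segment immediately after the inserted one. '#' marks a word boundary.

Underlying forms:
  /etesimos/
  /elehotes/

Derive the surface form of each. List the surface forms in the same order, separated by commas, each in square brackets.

/etesimos/:
  Rule 1 Voicing Between Vowels: [etesimos] → [edesimos]
  Rule 2 Initial Consonant Epenthesis: [edesimos] → [tedesimos]
/elehotes/:
  Rule 1 Voicing Between Vowels: [elehotes] → [elehodes]
  Rule 2 Initial Consonant Epenthesis: [elehodes] → [telehodes]

[tedesimos], [telehodes]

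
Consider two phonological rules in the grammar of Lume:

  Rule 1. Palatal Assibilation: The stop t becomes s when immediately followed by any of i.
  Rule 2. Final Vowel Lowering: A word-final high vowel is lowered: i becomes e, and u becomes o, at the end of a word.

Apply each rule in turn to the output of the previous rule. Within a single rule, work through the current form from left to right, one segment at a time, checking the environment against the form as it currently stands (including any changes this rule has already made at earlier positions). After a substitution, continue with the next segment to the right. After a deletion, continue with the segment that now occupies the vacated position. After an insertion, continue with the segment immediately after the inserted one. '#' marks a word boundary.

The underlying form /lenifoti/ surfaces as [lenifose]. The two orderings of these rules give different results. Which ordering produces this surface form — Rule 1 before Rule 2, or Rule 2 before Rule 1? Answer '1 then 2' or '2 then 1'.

1 then 2

Order 1 then 2:
  1 Palatal Assibilation: [lenifoti] → [lenifosi]
  2 Final Vowel Lowering: [lenifosi] → [lenifose]
  result: [lenifose]
Order 2 then 1:
  2 Final Vowel Lowering: [lenifoti] → [lenifote]
  1 Palatal Assibilation: no change — [lenifote]
  result: [lenifote]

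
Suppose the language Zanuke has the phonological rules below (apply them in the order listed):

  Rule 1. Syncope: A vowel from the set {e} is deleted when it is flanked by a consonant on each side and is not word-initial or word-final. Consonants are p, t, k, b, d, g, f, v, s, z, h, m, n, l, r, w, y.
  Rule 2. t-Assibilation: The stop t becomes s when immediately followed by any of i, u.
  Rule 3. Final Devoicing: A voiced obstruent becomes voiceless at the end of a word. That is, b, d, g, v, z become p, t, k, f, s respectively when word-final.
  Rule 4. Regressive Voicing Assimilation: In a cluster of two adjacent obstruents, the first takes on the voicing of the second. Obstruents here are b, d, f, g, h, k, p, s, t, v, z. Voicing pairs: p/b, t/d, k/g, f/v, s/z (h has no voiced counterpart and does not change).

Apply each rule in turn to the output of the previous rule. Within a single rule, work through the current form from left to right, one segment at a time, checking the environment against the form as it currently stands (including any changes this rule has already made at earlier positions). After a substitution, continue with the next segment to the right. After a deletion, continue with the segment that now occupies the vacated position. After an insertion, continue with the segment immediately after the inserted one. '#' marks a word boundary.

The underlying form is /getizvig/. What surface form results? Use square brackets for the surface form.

[ksizvik]

Rule 1 Syncope: [getizvig] → [gtizvig]
Rule 2 t-Assibilation: [gtizvig] → [gsizvig]
Rule 3 Final Devoicing: [gsizvig] → [gsizvik]
Rule 4 Regressive Voicing Assimilation: [gsizvik] → [ksizvik]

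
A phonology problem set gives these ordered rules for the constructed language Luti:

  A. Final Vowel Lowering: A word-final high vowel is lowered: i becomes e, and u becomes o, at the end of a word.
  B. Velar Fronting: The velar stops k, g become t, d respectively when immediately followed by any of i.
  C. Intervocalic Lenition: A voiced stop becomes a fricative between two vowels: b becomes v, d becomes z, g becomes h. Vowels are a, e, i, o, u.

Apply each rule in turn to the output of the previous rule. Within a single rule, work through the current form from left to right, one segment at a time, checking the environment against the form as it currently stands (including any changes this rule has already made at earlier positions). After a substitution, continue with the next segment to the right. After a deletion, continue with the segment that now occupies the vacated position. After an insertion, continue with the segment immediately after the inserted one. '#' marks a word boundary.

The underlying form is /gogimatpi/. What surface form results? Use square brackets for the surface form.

A Final Vowel Lowering: [gogimatpi] → [gogimatpe]
B Velar Fronting: [gogimatpe] → [godimatpe]
C Intervocalic Lenition: [godimatpe] → [gozimatpe]

[gozimatpe]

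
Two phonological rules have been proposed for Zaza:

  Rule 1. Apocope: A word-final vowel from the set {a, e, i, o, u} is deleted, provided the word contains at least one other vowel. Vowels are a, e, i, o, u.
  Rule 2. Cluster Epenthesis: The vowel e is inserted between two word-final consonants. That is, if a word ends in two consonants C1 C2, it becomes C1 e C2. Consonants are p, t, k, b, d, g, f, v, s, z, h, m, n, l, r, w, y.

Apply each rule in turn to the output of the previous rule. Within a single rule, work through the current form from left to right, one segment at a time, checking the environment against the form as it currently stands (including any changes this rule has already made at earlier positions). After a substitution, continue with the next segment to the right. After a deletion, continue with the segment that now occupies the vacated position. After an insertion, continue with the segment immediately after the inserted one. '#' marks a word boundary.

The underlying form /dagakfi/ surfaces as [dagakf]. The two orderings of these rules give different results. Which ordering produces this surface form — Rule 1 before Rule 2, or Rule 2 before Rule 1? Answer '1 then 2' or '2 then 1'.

2 then 1

Order 1 then 2:
  1 Apocope: [dagakfi] → [dagakf]
  2 Cluster Epenthesis: [dagakf] → [dagakef]
  result: [dagakef]
Order 2 then 1:
  2 Cluster Epenthesis: no change — [dagakfi]
  1 Apocope: [dagakfi] → [dagakf]
  result: [dagakf]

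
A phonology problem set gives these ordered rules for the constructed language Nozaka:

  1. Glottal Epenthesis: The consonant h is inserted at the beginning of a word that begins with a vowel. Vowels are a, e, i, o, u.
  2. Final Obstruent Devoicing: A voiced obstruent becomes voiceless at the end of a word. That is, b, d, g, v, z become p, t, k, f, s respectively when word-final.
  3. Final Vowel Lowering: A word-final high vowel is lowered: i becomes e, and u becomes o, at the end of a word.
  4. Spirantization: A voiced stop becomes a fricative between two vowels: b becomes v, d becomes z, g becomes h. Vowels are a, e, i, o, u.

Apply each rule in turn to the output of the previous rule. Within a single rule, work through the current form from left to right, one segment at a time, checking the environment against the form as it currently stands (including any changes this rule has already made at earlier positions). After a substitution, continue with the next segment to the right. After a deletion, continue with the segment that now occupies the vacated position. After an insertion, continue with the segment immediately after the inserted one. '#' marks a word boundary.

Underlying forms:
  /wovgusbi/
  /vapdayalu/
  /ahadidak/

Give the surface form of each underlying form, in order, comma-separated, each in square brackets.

[wovgusbe], [vapdayalo], [hahazizak]

/wovgusbi/:
  1 Glottal Epenthesis: no change — [wovgusbi]
  2 Final Obstruent Devoicing: no change — [wovgusbi]
  3 Final Vowel Lowering: [wovgusbi] → [wovgusbe]
  4 Spirantization: no change — [wovgusbe]
/vapdayalu/:
  1 Glottal Epenthesis: no change — [vapdayalu]
  2 Final Obstruent Devoicing: no change — [vapdayalu]
  3 Final Vowel Lowering: [vapdayalu] → [vapdayalo]
  4 Spirantization: no change — [vapdayalo]
/ahadidak/:
  1 Glottal Epenthesis: [ahadidak] → [hahadidak]
  2 Final Obstruent Devoicing: no change — [hahadidak]
  3 Final Vowel Lowering: no change — [hahadidak]
  4 Spirantization: [hahadidak] → [hahazizak]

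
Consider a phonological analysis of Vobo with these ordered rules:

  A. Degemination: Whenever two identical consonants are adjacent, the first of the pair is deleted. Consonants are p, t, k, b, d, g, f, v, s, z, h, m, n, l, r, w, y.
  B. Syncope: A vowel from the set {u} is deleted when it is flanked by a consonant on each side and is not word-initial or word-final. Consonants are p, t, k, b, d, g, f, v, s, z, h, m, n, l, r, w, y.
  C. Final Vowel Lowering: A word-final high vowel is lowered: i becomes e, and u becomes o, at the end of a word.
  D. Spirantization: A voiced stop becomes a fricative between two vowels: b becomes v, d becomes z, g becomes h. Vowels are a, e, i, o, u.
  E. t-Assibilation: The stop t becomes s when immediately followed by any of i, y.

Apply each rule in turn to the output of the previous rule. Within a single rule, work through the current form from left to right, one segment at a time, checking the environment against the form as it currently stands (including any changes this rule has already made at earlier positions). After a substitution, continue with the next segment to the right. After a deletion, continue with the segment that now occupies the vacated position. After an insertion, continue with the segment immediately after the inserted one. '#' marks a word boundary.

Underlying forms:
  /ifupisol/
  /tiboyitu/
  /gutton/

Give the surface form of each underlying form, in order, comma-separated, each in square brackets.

/ifupisol/:
  A Degemination: no change — [ifupisol]
  B Syncope: [ifupisol] → [ifpisol]
  C Final Vowel Lowering: no change — [ifpisol]
  D Spirantization: no change — [ifpisol]
  E t-Assibilation: no change — [ifpisol]
/tiboyitu/:
  A Degemination: no change — [tiboyitu]
  B Syncope: no change — [tiboyitu]
  C Final Vowel Lowering: [tiboyitu] → [tiboyito]
  D Spirantization: [tiboyito] → [tivoyito]
  E t-Assibilation: [tivoyito] → [sivoyito]
/gutton/:
  A Degemination: [gutton] → [guton]
  B Syncope: [guton] → [gton]
  C Final Vowel Lowering: no change — [gton]
  D Spirantization: no change — [gton]
  E t-Assibilation: no change — [gton]

[ifpisol], [sivoyito], [gton]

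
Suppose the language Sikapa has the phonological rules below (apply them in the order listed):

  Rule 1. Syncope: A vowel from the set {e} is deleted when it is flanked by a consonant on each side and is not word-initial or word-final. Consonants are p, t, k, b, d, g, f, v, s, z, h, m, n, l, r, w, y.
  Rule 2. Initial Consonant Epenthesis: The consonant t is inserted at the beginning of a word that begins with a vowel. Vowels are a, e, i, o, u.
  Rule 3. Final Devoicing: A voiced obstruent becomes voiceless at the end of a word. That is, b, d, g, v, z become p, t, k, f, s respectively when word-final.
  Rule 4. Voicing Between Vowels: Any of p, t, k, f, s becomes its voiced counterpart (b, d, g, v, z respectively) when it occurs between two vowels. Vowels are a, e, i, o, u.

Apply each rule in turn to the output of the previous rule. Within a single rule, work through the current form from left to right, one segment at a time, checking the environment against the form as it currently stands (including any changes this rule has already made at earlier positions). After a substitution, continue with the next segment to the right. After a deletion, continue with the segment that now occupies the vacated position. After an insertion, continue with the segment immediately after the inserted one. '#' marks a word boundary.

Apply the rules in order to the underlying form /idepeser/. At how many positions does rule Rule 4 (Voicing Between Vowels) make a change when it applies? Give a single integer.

Rule 1 Syncope: [idepeser] → [idpsr]
Rule 2 Initial Consonant Epenthesis: [idpsr] → [tidpsr]
Rule 3 Final Devoicing: no change — [tidpsr]
Rule 4 Voicing Between Vowels: no change — [tidpsr]
Rule Rule 4 changed 0 position(s).

0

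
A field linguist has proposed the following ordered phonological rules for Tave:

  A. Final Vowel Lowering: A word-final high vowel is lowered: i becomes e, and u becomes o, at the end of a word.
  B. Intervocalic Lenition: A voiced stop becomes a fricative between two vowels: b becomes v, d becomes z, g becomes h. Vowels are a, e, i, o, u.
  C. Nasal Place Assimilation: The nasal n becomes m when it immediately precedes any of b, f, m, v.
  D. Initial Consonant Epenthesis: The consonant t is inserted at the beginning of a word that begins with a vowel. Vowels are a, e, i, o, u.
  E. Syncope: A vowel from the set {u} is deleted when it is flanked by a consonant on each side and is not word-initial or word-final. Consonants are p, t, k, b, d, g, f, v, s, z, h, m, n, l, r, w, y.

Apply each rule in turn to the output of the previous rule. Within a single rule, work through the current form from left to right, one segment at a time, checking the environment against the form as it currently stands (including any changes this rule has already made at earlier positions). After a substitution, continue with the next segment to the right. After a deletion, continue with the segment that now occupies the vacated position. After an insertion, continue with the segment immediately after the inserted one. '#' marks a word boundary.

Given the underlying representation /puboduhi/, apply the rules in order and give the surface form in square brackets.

A Final Vowel Lowering: [puboduhi] → [puboduhe]
B Intervocalic Lenition: [puboduhe] → [puvozuhe]
C Nasal Place Assimilation: no change — [puvozuhe]
D Initial Consonant Epenthesis: no change — [puvozuhe]
E Syncope: [puvozuhe] → [pvozhe]

[pvozhe]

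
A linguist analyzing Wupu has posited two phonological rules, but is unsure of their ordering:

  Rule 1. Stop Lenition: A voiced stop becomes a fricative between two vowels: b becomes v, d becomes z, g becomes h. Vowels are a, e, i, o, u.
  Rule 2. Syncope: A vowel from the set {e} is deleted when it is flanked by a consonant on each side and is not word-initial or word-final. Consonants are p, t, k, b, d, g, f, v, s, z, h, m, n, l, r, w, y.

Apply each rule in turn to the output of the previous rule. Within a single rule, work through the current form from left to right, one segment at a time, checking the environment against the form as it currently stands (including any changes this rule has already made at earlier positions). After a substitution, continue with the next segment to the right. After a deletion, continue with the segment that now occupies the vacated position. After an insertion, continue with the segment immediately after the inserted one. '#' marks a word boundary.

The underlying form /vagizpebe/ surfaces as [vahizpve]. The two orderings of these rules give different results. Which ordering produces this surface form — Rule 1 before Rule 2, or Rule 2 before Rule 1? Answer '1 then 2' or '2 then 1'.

Order 1 then 2:
  1 Stop Lenition: [vagizpebe] → [vahizpeve]
  2 Syncope: [vahizpeve] → [vahizpve]
  result: [vahizpve]
Order 2 then 1:
  2 Syncope: [vagizpebe] → [vagizpbe]
  1 Stop Lenition: [vagizpbe] → [vahizpbe]
  result: [vahizpbe]

1 then 2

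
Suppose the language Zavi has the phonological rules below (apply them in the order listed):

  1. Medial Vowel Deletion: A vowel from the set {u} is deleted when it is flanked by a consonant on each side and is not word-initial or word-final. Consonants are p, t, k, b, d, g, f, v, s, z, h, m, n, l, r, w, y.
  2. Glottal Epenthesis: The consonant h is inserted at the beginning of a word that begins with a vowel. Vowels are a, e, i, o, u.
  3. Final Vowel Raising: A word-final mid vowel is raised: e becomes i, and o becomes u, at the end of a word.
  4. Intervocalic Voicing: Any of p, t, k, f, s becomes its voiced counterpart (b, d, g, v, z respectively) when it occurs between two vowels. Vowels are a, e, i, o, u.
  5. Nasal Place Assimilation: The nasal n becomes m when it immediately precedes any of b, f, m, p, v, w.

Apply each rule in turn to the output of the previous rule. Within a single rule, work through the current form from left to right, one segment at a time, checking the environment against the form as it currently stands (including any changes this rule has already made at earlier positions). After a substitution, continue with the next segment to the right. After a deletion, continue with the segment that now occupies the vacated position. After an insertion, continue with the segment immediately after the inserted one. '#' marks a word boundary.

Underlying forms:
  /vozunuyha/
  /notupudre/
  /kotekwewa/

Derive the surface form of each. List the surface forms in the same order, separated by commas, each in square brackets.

[voznyha], [notpdri], [kodekwewa]

/vozunuyha/:
  1 Medial Vowel Deletion: [vozunuyha] → [voznyha]
  2 Glottal Epenthesis: no change — [voznyha]
  3 Final Vowel Raising: no change — [voznyha]
  4 Intervocalic Voicing: no change — [voznyha]
  5 Nasal Place Assimilation: no change — [voznyha]
/notupudre/:
  1 Medial Vowel Deletion: [notupudre] → [notpdre]
  2 Glottal Epenthesis: no change — [notpdre]
  3 Final Vowel Raising: [notpdre] → [notpdri]
  4 Intervocalic Voicing: no change — [notpdri]
  5 Nasal Place Assimilation: no change — [notpdri]
/kotekwewa/:
  1 Medial Vowel Deletion: no change — [kotekwewa]
  2 Glottal Epenthesis: no change — [kotekwewa]
  3 Final Vowel Raising: no change — [kotekwewa]
  4 Intervocalic Voicing: [kotekwewa] → [kodekwewa]
  5 Nasal Place Assimilation: no change — [kodekwewa]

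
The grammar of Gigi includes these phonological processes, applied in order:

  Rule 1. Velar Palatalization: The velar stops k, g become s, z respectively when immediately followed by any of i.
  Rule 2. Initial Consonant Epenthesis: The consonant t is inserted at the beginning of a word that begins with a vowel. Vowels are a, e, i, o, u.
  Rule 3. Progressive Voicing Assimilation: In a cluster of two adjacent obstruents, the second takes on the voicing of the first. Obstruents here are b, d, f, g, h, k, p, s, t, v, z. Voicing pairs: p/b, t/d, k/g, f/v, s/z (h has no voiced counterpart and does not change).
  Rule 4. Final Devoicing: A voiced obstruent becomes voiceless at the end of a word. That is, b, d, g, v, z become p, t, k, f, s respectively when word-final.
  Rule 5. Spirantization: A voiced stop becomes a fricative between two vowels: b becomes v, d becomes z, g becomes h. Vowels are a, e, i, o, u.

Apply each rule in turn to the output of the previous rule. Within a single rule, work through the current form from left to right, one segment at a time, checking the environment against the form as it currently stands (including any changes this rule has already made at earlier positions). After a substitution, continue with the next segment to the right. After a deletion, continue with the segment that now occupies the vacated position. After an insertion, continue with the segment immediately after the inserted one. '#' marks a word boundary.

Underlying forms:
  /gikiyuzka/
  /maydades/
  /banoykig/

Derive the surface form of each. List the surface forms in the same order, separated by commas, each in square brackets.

/gikiyuzka/:
  Rule 1 Velar Palatalization: [gikiyuzka] → [zisiyuzka]
  Rule 2 Initial Consonant Epenthesis: no change — [zisiyuzka]
  Rule 3 Progressive Voicing Assimilation: [zisiyuzka] → [zisiyuzga]
  Rule 4 Final Devoicing: no change — [zisiyuzga]
  Rule 5 Spirantization: no change — [zisiyuzga]
/maydades/:
  Rule 1 Velar Palatalization: no change — [maydades]
  Rule 2 Initial Consonant Epenthesis: no change — [maydades]
  Rule 3 Progressive Voicing Assimilation: no change — [maydades]
  Rule 4 Final Devoicing: no change — [maydades]
  Rule 5 Spirantization: [maydades] → [maydazes]
/banoykig/:
  Rule 1 Velar Palatalization: [banoykig] → [banoysig]
  Rule 2 Initial Consonant Epenthesis: no change — [banoysig]
  Rule 3 Progressive Voicing Assimilation: no change — [banoysig]
  Rule 4 Final Devoicing: [banoysig] → [banoysik]
  Rule 5 Spirantization: no change — [banoysik]

[zisiyuzga], [maydazes], [banoysik]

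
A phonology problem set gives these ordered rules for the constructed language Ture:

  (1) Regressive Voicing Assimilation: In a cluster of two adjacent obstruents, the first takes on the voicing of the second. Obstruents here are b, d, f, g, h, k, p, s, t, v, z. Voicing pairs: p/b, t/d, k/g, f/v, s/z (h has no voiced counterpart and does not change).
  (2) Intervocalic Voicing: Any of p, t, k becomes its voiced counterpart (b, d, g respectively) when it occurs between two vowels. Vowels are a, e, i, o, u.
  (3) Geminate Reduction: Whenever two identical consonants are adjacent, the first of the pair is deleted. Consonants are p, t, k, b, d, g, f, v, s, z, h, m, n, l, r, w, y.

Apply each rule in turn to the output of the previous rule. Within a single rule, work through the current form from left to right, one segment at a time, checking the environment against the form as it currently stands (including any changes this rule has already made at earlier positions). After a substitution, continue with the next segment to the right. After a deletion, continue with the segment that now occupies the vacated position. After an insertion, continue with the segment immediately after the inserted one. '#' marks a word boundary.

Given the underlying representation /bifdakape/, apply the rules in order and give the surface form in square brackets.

[bivdagabe]

(1) Regressive Voicing Assimilation: [bifdakape] → [bivdakape]
(2) Intervocalic Voicing: [bivdakape] → [bivdagabe]
(3) Geminate Reduction: no change — [bivdagabe]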